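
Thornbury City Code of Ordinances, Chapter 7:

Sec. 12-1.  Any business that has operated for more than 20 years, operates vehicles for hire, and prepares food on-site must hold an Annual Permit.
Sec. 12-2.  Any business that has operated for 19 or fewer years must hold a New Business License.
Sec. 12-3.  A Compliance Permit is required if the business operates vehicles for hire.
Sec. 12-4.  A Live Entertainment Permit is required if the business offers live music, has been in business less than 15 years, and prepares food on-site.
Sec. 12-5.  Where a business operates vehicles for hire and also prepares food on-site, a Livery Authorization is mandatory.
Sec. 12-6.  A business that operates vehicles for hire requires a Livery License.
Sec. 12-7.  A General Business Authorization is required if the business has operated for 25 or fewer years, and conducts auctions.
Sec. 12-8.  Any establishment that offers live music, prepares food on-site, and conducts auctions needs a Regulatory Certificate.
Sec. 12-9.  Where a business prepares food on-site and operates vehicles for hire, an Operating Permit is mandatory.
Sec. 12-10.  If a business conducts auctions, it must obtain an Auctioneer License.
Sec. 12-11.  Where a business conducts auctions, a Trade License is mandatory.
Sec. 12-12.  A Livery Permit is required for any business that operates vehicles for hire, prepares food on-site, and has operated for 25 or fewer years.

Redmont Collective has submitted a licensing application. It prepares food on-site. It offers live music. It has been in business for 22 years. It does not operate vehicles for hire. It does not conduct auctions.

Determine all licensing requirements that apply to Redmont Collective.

Sec. 12-1. years in business 22 > 20; does not operate vehicles for hire; prepares food on-site → Annual Permit not required.
Sec. 12-2. years in business 22 > 19 → New Business License not required.
Sec. 12-3. does not operate vehicles for hire → Compliance Permit not required.
Sec. 12-4. offers live music; years in business 22 ≥ 15; prepares food on-site → Live Entertainment Permit not required.
Sec. 12-5. does not operate vehicles for hire; prepares food on-site → Livery Authorization not required.
Sec. 12-6. does not operate vehicles for hire → Livery License not required.
Sec. 12-7. years in business 22 ≤ 25; does not conduct auctions → General Business Authorization not required.
Sec. 12-8. offers live music; prepares food on-site; does not conduct auctions → Regulatory Certificate not required.
Sec. 12-9. prepares food on-site; does not operate vehicles for hire → Operating Permit not required.
Sec. 12-10. does not conduct auctions → Auctioneer License not required.
Sec. 12-11. does not conduct auctions → Trade License not required.
Sec. 12-12. does not operate vehicles for hire; prepares food on-site; years in business 22 ≤ 25 → Livery Permit not required.

None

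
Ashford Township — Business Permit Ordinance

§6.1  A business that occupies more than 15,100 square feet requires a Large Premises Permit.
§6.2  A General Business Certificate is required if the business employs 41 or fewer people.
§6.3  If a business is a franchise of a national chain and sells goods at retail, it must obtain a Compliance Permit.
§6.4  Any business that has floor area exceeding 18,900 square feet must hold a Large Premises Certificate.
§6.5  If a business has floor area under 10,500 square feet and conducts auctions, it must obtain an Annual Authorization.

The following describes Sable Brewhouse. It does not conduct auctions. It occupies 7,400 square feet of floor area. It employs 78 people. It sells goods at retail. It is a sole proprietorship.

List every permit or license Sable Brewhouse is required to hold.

None

§6.1 floor area 7,400 square feet ≤ 15,100 square feet → Large Premises Permit not required.
§6.2 employees 78 > 41 → General Business Certificate not required.
§6.3 is a sole proprietorship (not: is a franchise of a national chain); sells goods at retail → Compliance Permit not required.
§6.4 floor area 7,400 square feet ≤ 18,900 square feet → Large Premises Certificate not required.
§6.5 floor area 7,400 square feet < 10,500 square feet; does not conduct auctions → Annual Authorization not required.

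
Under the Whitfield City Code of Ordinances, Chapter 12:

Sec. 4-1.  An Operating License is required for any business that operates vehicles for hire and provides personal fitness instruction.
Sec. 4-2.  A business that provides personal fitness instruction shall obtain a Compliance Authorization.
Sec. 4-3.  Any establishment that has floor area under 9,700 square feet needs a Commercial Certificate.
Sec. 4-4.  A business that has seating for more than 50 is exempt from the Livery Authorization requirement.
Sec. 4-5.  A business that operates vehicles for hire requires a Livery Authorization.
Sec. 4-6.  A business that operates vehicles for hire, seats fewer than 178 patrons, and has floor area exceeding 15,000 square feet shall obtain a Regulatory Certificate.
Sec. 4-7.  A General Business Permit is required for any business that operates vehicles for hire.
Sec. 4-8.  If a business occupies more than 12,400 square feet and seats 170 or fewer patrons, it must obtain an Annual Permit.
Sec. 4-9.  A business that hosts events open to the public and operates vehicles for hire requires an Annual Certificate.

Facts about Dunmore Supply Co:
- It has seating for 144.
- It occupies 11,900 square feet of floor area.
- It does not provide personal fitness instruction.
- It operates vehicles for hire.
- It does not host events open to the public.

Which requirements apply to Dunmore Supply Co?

General Business Permit

Sec. 4-1. operates vehicles for hire; does not provide personal fitness instruction → Operating License not required.
Sec. 4-2. does not provide personal fitness instruction → Compliance Authorization not required.
Sec. 4-3. floor area 11,900 square feet ≥ 9,700 square feet → Commercial Certificate not required.
Sec. 4-4. seating 144 > 50 → exempt from Livery Authorization.
Sec. 4-5. operates vehicles for hire → Livery Authorization required.
Sec. 4-6. operates vehicles for hire; seating 144 < 178; floor area 11,900 square feet ≤ 15,000 square feet → Regulatory Certificate not required.
Sec. 4-7. operates vehicles for hire → General Business Permit required.
Sec. 4-8. floor area 11,900 square feet ≤ 12,400 square feet; seating 144 ≤ 170 → Annual Permit not required.
Sec. 4-9. does not host events open to the public; operates vehicles for hire → Annual Certificate not required.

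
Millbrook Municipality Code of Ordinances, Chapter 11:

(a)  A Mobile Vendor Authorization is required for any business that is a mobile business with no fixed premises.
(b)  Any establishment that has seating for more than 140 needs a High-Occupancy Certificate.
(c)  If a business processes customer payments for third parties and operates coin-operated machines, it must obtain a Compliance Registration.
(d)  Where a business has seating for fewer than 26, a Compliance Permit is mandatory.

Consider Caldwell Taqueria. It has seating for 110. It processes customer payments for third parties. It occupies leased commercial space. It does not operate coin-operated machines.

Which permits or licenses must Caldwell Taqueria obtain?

None

(a) occupies leased commercial space (not: is a mobile business with no fixed premises) → Mobile Vendor Authorization not required.
(b) seating 110 ≤ 140 → High-Occupancy Certificate not required.
(c) processes customer payments for third parties; does not operate coin-operated machines → Compliance Registration not required.
(d) seating 110 ≥ 26 → Compliance Permit not required.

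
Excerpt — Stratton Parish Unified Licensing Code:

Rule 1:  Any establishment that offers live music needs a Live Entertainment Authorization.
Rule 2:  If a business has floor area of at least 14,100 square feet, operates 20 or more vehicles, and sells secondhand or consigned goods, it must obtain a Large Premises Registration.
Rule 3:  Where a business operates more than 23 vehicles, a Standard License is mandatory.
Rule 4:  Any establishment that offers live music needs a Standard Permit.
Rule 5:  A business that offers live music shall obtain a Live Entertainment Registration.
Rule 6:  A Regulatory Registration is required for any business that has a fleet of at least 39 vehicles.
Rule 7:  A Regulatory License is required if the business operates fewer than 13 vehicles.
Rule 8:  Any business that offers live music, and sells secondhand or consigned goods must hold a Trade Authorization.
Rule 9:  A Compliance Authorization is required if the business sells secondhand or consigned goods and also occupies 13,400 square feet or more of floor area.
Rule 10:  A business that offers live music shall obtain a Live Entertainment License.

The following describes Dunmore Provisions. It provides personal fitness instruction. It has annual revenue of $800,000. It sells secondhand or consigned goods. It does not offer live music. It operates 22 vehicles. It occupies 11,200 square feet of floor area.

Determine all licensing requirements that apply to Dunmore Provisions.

None

Rule 1: does not offer live music → Live Entertainment Authorization not required.
Rule 2: floor area 11,200 square feet < 14,100 square feet; vehicles 22 ≥ 20; sells secondhand or consigned goods → Large Premises Registration not required.
Rule 3: vehicles 22 ≤ 23 → Standard License not required.
Rule 4: does not offer live music → Standard Permit not required.
Rule 5: does not offer live music → Live Entertainment Registration not required.
Rule 6: vehicles 22 < 39 → Regulatory Registration not required.
Rule 7: vehicles 22 ≥ 13 → Regulatory License not required.
Rule 8: does not offer live music; sells secondhand or consigned goods → Trade Authorization not required.
Rule 9: sells secondhand or consigned goods; floor area 11,200 square feet < 13,400 square feet → Compliance Authorization not required.
Rule 10: does not offer live music → Live Entertainment License not required.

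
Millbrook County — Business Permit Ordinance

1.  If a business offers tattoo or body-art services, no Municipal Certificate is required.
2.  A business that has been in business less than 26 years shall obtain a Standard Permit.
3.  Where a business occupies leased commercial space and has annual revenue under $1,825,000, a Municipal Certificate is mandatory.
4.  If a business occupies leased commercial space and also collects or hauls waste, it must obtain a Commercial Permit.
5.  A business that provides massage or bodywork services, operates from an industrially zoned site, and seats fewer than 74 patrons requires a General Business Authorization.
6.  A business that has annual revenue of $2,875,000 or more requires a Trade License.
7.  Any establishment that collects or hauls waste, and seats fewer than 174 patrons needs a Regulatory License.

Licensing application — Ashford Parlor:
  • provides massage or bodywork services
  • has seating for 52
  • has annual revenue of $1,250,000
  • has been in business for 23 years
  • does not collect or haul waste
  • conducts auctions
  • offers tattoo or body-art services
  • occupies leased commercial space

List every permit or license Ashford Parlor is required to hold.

1. offers tattoo or body-art services → exempt from Municipal Certificate.
2. years in business 23 < 26 → Standard Permit required.
3. occupies leased commercial space; revenue $1,250,000 < $1,825,000 → Municipal Certificate required.
4. occupies leased commercial space; does not collect or haul waste → Commercial Permit not required.
5. provides massage or bodywork services; occupies leased commercial space (not: operates from an industrially zoned site); seating 52 < 74 → General Business Authorization not required.
6. revenue $1,250,000 < $2,875,000 → Trade License not required.
7. does not collect or haul waste; seating 52 < 174 → Regulatory License not required.

Standard Permit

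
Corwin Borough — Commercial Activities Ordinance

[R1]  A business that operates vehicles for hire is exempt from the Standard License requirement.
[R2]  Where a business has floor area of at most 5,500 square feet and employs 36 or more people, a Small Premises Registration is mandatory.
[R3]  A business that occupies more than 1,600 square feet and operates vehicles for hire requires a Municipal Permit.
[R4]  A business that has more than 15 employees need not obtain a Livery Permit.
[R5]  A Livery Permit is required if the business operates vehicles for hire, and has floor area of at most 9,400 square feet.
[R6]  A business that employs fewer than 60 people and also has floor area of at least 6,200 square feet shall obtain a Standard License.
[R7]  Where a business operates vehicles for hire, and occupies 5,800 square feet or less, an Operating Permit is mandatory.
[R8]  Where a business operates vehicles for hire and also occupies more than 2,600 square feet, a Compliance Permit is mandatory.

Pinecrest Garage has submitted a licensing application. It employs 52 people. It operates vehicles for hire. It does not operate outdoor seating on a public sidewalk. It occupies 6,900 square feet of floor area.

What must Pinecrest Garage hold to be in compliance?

[R1] operates vehicles for hire → exempt from Standard License.
[R2] floor area 6,900 square feet > 5,500 square feet; employees 52 ≥ 36 → Small Premises Registration not required.
[R3] floor area 6,900 square feet > 1,600 square feet; operates vehicles for hire → Municipal Permit required.
[R4] employees 52 > 15 → exempt from Livery Permit.
[R5] operates vehicles for hire; floor area 6,900 square feet ≤ 9,400 square feet → Livery Permit required.
[R6] employees 52 < 60; floor area 6,900 square feet ≥ 6,200 square feet → Standard License required.
[R7] operates vehicles for hire; floor area 6,900 square feet > 5,800 square feet → Operating Permit not required.
[R8] operates vehicles for hire; floor area 6,900 square feet > 2,600 square feet → Compliance Permit required.

Compliance Permit, Municipal Permit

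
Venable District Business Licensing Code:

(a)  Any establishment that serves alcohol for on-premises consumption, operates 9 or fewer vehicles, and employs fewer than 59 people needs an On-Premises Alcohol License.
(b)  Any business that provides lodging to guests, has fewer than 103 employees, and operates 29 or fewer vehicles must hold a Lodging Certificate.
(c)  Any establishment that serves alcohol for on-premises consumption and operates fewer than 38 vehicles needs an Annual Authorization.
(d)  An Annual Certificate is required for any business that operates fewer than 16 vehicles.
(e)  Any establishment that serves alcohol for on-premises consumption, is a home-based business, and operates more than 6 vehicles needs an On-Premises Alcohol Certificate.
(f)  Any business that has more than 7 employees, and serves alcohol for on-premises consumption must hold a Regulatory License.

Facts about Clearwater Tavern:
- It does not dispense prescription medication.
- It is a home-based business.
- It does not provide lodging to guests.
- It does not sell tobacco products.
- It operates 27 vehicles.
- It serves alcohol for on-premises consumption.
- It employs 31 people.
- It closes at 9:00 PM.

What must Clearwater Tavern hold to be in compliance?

Annual Authorization, On-Premises Alcohol Certificate, Regulatory License

(a) serves alcohol for on-premises consumption; vehicles 27 > 9; employees 31 < 59 → On-Premises Alcohol License not required.
(b) does not provide lodging to guests; employees 31 < 103; vehicles 27 ≤ 29 → Lodging Certificate not required.
(c) serves alcohol for on-premises consumption; vehicles 27 < 38 → Annual Authorization required.
(d) vehicles 27 ≥ 16 → Annual Certificate not required.
(e) serves alcohol for on-premises consumption; is a home-based business; vehicles 27 > 6 → On-Premises Alcohol Certificate required.
(f) employees 31 > 7; serves alcohol for on-premises consumption → Regulatory License required.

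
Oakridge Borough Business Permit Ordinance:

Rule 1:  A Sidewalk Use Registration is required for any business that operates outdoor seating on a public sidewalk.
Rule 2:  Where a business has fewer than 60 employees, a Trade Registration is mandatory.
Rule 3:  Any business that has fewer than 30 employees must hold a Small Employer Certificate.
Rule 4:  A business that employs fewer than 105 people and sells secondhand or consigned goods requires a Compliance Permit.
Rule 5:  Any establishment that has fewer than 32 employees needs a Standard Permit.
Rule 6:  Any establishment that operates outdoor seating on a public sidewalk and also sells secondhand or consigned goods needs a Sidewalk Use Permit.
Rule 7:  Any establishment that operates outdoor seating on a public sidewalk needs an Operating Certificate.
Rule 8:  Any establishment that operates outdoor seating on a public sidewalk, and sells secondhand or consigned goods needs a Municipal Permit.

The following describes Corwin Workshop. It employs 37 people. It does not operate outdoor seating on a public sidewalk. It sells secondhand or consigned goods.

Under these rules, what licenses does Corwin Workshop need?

Rule 1: does not operate outdoor seating on a public sidewalk → Sidewalk Use Registration not required.
Rule 2: employees 37 < 60 → Trade Registration required.
Rule 3: employees 37 ≥ 30 → Small Employer Certificate not required.
Rule 4: employees 37 < 105; sells secondhand or consigned goods → Compliance Permit required.
Rule 5: employees 37 ≥ 32 → Standard Permit not required.
Rule 6: does not operate outdoor seating on a public sidewalk; sells secondhand or consigned goods → Sidewalk Use Permit not required.
Rule 7: does not operate outdoor seating on a public sidewalk → Operating Certificate not required.
Rule 8: does not operate outdoor seating on a public sidewalk; sells secondhand or consigned goods → Municipal Permit not required.

Compliance Permit, Trade Registration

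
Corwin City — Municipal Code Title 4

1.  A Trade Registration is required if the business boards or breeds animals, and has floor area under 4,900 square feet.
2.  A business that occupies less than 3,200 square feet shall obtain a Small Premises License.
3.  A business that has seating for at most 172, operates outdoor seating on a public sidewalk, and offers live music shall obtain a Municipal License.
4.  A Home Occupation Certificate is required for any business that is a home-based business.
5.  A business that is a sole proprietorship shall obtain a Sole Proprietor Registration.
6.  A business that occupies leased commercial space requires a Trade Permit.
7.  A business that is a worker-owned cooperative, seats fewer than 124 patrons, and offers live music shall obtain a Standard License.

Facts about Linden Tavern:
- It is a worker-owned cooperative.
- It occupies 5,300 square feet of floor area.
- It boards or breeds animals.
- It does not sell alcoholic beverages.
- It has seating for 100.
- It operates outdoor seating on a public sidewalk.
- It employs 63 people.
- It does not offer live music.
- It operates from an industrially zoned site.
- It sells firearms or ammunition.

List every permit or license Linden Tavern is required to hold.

1. boards or breeds animals; floor area 5,300 square feet ≥ 4,900 square feet → Trade Registration not required.
2. floor area 5,300 square feet ≥ 3,200 square feet → Small Premises License not required.
3. seating 100 ≤ 172; operates outdoor seating on a public sidewalk; does not offer live music → Municipal License not required.
4. operates from an industrially zoned site (not: is a home-based business) → Home Occupation Certificate not required.
5. is a worker-owned cooperative (not: is a sole proprietorship) → Sole Proprietor Registration not required.
6. operates from an industrially zoned site (not: occupies leased commercial space) → Trade Permit not required.
7. is a worker-owned cooperative; seating 100 < 124; does not offer live music → Standard License not required.

None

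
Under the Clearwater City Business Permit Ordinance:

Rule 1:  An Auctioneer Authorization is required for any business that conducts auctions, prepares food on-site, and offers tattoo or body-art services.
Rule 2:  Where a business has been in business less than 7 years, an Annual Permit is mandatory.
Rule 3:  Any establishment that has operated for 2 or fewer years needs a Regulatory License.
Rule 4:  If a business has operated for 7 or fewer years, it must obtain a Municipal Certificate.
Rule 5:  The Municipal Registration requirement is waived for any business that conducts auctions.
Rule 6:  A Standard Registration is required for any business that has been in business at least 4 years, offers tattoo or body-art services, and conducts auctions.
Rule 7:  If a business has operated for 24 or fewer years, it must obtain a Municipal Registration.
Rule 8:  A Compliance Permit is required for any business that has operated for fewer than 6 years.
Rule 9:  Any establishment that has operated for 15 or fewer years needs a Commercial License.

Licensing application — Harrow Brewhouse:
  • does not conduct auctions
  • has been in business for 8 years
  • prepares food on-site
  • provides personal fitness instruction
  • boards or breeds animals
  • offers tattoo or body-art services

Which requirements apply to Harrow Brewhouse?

Rule 1: does not conduct auctions; prepares food on-site; offers tattoo or body-art services → Auctioneer Authorization not required.
Rule 2: years in business 8 ≥ 7 → Annual Permit not required.
Rule 3: years in business 8 > 2 → Regulatory License not required.
Rule 4: years in business 8 > 7 → Municipal Certificate not required.
Rule 5: does not conduct auctions → Municipal Registration exemption does not apply.
Rule 6: years in business 8 ≥ 4; offers tattoo or body-art services; does not conduct auctions → Standard Registration not required.
Rule 7: years in business 8 ≤ 24 → Municipal Registration required.
Rule 8: years in business 8 ≥ 6 → Compliance Permit not required.
Rule 9: years in business 8 ≤ 15 → Commercial License required.

Commercial License, Municipal Registration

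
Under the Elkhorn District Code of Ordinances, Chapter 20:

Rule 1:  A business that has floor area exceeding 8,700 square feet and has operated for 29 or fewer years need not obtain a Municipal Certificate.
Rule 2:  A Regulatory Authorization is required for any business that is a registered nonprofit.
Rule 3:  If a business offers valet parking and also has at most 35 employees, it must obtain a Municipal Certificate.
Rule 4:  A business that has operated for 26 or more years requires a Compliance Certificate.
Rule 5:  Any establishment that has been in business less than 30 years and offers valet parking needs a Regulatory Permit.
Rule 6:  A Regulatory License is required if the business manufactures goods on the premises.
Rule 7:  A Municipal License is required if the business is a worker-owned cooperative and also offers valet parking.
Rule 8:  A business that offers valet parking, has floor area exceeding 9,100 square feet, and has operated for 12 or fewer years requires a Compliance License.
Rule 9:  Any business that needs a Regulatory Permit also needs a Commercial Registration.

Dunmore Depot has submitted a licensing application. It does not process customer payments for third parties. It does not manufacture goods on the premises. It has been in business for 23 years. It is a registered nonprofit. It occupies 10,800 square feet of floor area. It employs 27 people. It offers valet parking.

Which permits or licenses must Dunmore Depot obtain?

Commercial Registration, Regulatory Authorization, Regulatory Permit

Rule 1: floor area 10,800 square feet > 8,700 square feet; years in business 23 ≤ 29 → exempt from Municipal Certificate.
Rule 2: is a registered nonprofit → Regulatory Authorization required.
Rule 3: offers valet parking; employees 27 ≤ 35 → Municipal Certificate required.
Rule 4: years in business 23 < 26 → Compliance Certificate not required.
Rule 5: years in business 23 < 30; offers valet parking → Regulatory Permit required.
Rule 6: does not manufacture goods on the premises → Regulatory License not required.
Rule 7: is a registered nonprofit (not: is a worker-owned cooperative); offers valet parking → Municipal License not required.
Rule 8: offers valet parking; floor area 10,800 square feet > 9,100 square feet; years in business 23 > 12 → Compliance License not required.
Rule 9: Regulatory Permit is required → Commercial Registration also required.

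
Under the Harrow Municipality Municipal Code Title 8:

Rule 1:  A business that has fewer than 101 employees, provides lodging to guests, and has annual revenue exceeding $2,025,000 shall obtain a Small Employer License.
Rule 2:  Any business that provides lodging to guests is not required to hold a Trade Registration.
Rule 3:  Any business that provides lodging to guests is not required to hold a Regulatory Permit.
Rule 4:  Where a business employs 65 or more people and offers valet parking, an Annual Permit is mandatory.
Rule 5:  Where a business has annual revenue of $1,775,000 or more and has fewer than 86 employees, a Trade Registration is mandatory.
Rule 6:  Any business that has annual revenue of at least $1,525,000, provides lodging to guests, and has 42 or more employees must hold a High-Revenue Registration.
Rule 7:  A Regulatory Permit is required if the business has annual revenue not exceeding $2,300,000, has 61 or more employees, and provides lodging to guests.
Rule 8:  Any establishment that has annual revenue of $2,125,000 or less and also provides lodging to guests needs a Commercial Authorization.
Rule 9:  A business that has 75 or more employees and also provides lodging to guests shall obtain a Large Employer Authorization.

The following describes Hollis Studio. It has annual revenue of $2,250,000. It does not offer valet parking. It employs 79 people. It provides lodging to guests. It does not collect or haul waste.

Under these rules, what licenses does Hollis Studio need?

Rule 1: employees 79 < 101; provides lodging to guests; revenue $2,250,000 > $2,025,000 → Small Employer License required.
Rule 2: provides lodging to guests → exempt from Trade Registration.
Rule 3: provides lodging to guests → exempt from Regulatory Permit.
Rule 4: employees 79 ≥ 65; does not offer valet parking → Annual Permit not required.
Rule 5: revenue $2,250,000 ≥ $1,775,000; employees 79 < 86 → Trade Registration required.
Rule 6: revenue $2,250,000 ≥ $1,525,000; provides lodging to guests; employees 79 ≥ 42 → High-Revenue Registration required.
Rule 7: revenue $2,250,000 ≤ $2,300,000; employees 79 ≥ 61; provides lodging to guests → Regulatory Permit required.
Rule 8: revenue $2,250,000 > $2,125,000; provides lodging to guests → Commercial Authorization not required.
Rule 9: employees 79 ≥ 75; provides lodging to guests → Large Employer Authorization required.

High-Revenue Registration, Large Employer Authorization, Small Employer License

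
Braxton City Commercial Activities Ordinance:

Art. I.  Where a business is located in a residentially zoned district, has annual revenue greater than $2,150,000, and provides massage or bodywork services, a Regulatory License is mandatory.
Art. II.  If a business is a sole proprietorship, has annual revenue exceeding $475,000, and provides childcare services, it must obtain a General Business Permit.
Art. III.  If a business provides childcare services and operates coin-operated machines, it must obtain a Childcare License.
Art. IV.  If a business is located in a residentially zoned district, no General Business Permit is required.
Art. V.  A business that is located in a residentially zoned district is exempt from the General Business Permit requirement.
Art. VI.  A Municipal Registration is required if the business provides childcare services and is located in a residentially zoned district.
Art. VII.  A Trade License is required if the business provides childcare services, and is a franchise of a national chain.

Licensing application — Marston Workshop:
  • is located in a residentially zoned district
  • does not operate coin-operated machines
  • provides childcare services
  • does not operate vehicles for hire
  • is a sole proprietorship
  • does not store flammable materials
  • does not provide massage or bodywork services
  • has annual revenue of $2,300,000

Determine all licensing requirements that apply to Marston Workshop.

Art. I. is located in a residentially zoned district; revenue $2,300,000 > $2,150,000; does not provide massage or bodywork services → Regulatory License not required.
Art. II. is a sole proprietorship; revenue $2,300,000 > $475,000; provides childcare services → General Business Permit required.
Art. III. provides childcare services; does not operate coin-operated machines → Childcare License not required.
Art. IV. is located in a residentially zoned district → exempt from General Business Permit.
Art. V. is located in a residentially zoned district → exempt from General Business Permit.
Art. VI. provides childcare services; is located in a residentially zoned district → Municipal Registration required.
Art. VII. provides childcare services; is a sole proprietorship (not: is a franchise of a national chain) → Trade License not required.

Municipal Registration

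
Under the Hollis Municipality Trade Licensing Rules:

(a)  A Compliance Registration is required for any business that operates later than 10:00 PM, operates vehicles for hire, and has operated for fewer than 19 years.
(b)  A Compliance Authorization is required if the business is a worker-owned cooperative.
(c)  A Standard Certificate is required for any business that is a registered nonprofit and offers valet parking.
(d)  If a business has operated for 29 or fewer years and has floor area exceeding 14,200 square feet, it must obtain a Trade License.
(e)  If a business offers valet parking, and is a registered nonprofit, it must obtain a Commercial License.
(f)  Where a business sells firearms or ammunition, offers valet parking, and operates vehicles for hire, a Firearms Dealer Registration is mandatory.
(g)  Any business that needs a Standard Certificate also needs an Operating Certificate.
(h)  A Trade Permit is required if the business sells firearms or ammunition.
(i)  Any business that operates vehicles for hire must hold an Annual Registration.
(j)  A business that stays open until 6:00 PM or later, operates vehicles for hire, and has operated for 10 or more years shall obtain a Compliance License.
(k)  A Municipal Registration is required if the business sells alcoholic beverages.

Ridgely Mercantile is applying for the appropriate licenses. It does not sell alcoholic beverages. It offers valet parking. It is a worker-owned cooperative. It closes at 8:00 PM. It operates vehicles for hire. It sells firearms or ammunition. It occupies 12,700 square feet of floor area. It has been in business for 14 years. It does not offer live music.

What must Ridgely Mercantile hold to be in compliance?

(a) closes 8:00 PM, at/before 10:00 PM; operates vehicles for hire; years in business 14 < 19 → Compliance Registration not required.
(b) is a worker-owned cooperative → Compliance Authorization required.
(c) is a worker-owned cooperative (not: is a registered nonprofit); offers valet parking → Standard Certificate not required.
(d) years in business 14 ≤ 29; floor area 12,700 square feet ≤ 14,200 square feet → Trade License not required.
(e) offers valet parking; is a worker-owned cooperative (not: is a registered nonprofit) → Commercial License not required.
(f) sells firearms or ammunition; offers valet parking; operates vehicles for hire → Firearms Dealer Registration required.
(g) Standard Certificate is not required → no effect.
(h) sells firearms or ammunition → Trade Permit required.
(i) operates vehicles for hire → Annual Registration required.
(j) closes 8:00 PM, after 6:00 PM; operates vehicles for hire; years in business 14 ≥ 10 → Compliance License required.
(k) does not sell alcoholic beverages → Municipal Registration not required.

Annual Registration, Compliance Authorization, Compliance License, Firearms Dealer Registration, Trade Permit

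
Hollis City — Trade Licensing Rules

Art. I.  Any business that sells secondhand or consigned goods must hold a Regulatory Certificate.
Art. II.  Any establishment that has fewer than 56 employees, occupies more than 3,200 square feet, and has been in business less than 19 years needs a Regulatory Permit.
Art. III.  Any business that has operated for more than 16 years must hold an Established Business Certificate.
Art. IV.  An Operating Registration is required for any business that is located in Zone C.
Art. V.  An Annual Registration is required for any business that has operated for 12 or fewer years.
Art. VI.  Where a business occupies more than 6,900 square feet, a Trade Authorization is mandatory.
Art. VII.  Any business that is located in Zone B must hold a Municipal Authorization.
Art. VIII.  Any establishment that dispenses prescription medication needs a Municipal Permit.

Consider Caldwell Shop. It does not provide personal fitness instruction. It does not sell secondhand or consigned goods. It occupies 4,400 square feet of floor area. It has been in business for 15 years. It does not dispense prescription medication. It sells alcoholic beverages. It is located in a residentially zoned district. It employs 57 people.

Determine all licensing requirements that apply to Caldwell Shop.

Art. I. does not sell secondhand or consigned goods → Regulatory Certificate not required.
Art. II. employees 57 ≥ 56; floor area 4,400 square feet > 3,200 square feet; years in business 15 < 19 → Regulatory Permit not required.
Art. III. years in business 15 ≤ 16 → Established Business Certificate not required.
Art. IV. is located in a residentially zoned district (not: is located in Zone C) → Operating Registration not required.
Art. V. years in business 15 > 12 → Annual Registration not required.
Art. VI. floor area 4,400 square feet ≤ 6,900 square feet → Trade Authorization not required.
Art. VII. is located in a residentially zoned district (not: is located in Zone B) → Municipal Authorization not required.
Art. VIII. does not dispense prescription medication → Municipal Permit not required.

None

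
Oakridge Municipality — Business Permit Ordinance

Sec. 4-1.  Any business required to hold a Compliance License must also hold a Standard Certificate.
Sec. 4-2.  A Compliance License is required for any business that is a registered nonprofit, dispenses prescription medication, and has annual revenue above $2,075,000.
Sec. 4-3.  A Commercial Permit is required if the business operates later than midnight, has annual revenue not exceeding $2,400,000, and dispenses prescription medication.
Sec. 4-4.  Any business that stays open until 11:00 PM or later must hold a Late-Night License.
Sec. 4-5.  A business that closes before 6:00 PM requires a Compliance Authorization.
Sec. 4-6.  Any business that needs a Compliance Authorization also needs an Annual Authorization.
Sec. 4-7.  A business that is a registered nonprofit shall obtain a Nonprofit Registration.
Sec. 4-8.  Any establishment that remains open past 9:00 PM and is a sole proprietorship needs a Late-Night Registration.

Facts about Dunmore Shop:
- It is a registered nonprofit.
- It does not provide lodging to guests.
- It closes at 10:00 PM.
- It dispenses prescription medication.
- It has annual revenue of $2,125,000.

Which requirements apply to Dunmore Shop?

Sec. 4-1. Compliance License is required → Standard Certificate also required.
Sec. 4-2. is a registered nonprofit; dispenses prescription medication; revenue $2,125,000 > $2,075,000 → Compliance License required.
Sec. 4-3. closes 10:00 PM, at/before midnight; revenue $2,125,000 ≤ $2,400,000; dispenses prescription medication → Commercial Permit not required.
Sec. 4-4. closes 10:00 PM, at/before 11:00 PM → Late-Night License not required.
Sec. 4-5. closes 10:00 PM, after 6:00 PM → Compliance Authorization not required.
Sec. 4-6. Compliance Authorization is not required → no effect.
Sec. 4-7. is a registered nonprofit → Nonprofit Registration required.
Sec. 4-8. closes 10:00 PM, after 9:00 PM; is a registered nonprofit (not: is a sole proprietorship) → Late-Night Registration not required.

Compliance License, Nonprofit Registration, Standard Certificate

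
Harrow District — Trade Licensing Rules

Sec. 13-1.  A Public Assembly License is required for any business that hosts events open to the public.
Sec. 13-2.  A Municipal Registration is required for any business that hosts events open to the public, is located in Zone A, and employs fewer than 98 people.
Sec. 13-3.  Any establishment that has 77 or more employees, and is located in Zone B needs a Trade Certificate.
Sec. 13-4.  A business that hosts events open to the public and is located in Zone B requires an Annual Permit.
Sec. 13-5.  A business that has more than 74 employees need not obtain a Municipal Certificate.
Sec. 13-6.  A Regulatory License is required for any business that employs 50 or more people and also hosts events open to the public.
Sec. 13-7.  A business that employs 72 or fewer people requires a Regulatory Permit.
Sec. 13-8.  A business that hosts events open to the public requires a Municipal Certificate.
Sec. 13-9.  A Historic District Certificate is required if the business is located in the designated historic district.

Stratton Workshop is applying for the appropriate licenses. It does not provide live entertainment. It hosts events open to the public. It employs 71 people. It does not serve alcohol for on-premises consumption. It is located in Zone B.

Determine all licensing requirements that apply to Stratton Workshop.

Sec. 13-1. hosts events open to the public → Public Assembly License required.
Sec. 13-2. hosts events open to the public; is located in Zone B (not: is located in Zone A); employees 71 < 98 → Municipal Registration not required.
Sec. 13-3. employees 71 < 77; is located in Zone B → Trade Certificate not required.
Sec. 13-4. hosts events open to the public; is located in Zone B → Annual Permit required.
Sec. 13-5. employees 71 ≤ 74 → Municipal Certificate exemption does not apply.
Sec. 13-6. employees 71 ≥ 50; hosts events open to the public → Regulatory License required.
Sec. 13-7. employees 71 ≤ 72 → Regulatory Permit required.
Sec. 13-8. hosts events open to the public → Municipal Certificate required.
Sec. 13-9. is located in Zone B (not: is located in the designated historic district) → Historic District Certificate not required.

Annual Permit, Municipal Certificate, Public Assembly License, Regulatory License, Regulatory Permit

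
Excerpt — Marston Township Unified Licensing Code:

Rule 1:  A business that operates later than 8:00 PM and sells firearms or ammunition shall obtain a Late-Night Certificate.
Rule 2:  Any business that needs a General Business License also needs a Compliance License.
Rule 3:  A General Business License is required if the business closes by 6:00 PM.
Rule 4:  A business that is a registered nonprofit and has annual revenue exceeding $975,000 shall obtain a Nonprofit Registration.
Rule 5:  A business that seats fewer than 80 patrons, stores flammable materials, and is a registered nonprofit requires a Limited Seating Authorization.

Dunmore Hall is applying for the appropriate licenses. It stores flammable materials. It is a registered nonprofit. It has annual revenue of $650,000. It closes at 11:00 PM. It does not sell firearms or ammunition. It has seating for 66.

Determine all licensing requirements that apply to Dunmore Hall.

Limited Seating Authorization

Rule 1: closes 11:00 PM, after 8:00 PM; does not sell firearms or ammunition → Late-Night Certificate not required.
Rule 2: General Business License is not required → no effect.
Rule 3: closes 11:00 PM, after 6:00 PM → General Business License not required.
Rule 4: is a registered nonprofit; revenue $650,000 ≤ $975,000 → Nonprofit Registration not required.
Rule 5: seating 66 < 80; stores flammable materials; is a registered nonprofit → Limited Seating Authorization required.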